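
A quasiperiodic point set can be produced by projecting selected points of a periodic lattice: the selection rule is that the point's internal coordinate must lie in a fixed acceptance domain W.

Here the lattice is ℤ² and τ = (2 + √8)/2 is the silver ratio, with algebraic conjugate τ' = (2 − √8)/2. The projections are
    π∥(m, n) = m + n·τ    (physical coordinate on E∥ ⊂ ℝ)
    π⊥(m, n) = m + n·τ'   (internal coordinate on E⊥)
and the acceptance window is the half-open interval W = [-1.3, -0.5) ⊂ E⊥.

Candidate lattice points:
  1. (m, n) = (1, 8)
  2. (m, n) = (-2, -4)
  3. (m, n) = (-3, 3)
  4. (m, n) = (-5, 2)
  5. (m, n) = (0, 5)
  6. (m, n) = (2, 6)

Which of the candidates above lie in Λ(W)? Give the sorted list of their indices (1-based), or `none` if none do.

Numerically τ ≈ 2.414214 and τ' = −1/τ ≈ -0.414214.
[1] lift (1,8): star map gives -2.313708; window check -1.3 ≤ -2.313708 < -0.5 is false → out
[2] lift (-2,-4): star map gives -0.343146; window check -1.3 ≤ -0.343146 < -0.5 is false → out
[3] lift (-3,3): star map gives -4.242641; window check -1.3 ≤ -4.242641 < -0.5 is false → out
[4] lift (-5,2): star map gives -5.828427; window check -1.3 ≤ -5.828427 < -0.5 is false → out
[5] lift (0,5): star map gives -2.071068; window check -1.3 ≤ -2.071068 < -0.5 is false → out
[6] lift (2,6): star map gives -0.485281; window check -1.3 ≤ -0.485281 < -0.5 is false → out

none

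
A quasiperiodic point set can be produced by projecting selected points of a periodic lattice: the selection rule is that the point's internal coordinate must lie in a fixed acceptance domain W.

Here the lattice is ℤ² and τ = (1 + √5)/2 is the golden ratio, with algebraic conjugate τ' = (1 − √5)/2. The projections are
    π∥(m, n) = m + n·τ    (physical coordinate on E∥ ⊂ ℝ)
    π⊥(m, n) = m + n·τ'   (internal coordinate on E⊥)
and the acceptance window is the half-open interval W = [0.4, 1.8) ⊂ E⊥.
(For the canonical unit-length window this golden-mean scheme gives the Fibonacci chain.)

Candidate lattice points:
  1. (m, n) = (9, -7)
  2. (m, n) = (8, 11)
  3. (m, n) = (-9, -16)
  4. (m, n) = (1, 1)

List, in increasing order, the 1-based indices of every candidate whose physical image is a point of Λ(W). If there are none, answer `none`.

Numerically τ ≈ 1.6180 and τ' = −1/τ ≈ -0.6180.
[1] lift (9,-7): star map gives 13.3262; window check 0.4 ≤ 13.3262 < 1.8 is false → out
[2] lift (8,11): star map gives 1.2016; window check 0.4 ≤ 1.2016 < 1.8 is true → IN Λ
[3] lift (-9,-16): star map gives 0.8885; window check 0.4 ≤ 0.8885 < 1.8 is true → IN Λ
[4] lift (1,1): star map gives 0.3820; window check 0.4 ≤ 0.3820 < 1.8 is false → out

2, 3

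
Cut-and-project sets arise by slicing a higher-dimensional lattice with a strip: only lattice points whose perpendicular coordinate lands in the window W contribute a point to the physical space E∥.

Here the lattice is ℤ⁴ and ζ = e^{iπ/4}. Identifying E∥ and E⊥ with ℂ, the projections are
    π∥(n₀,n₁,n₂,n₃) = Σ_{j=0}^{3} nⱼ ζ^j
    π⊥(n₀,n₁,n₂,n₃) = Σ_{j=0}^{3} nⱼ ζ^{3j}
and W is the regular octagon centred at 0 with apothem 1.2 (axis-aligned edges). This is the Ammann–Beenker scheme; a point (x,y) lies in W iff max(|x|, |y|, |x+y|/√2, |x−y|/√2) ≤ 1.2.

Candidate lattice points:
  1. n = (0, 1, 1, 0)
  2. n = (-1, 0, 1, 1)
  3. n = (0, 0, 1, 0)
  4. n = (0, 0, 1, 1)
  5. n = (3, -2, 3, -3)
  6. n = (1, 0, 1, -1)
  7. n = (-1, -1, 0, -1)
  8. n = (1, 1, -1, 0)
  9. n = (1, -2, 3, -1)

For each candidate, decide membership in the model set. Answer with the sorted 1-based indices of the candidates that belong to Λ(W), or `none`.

Internal map: ζ^{3j} for j=0..3 gives (1,0), (−√2/2,√2/2), (0,−1), (√2/2,√2/2).
candidate 1: n = (0, 1, 1, 0) → π⊥ ≈ (-0.70711, -0.29289); max(|x|,|y|,|x±y|/√2) = 0.70711 ≤ 1.2 ⇒ ∈ W
candidate 2: n = (-1, 0, 1, 1) → π⊥ ≈ (-0.29289, -0.29289); max(|x|,|y|,|x±y|/√2) = 0.41421 ≤ 1.2 ⇒ ∈ W
candidate 3: n = (0, 0, 1, 0) → π⊥ ≈ (+0.00000, -1.00000); max(|x|,|y|,|x±y|/√2) = 1.00000 ≤ 1.2 ⇒ ∈ W
candidate 4: n = (0, 0, 1, 1) → π⊥ ≈ (+0.70711, -0.29289); max(|x|,|y|,|x±y|/√2) = 0.70711 ≤ 1.2 ⇒ ∈ W
candidate 5: n = (3, -2, 3, -3) → π⊥ ≈ (+2.29289, -6.53553); max(|x|,|y|,|x±y|/√2) = 6.53553 > 1.2 ⇒ ∉ W
candidate 6: n = (1, 0, 1, -1) → π⊥ ≈ (+0.29289, -1.70711); max(|x|,|y|,|x±y|/√2) = 1.70711 > 1.2 ⇒ ∉ W
candidate 7: n = (-1, -1, 0, -1) → π⊥ ≈ (-1.00000, -1.41421); max(|x|,|y|,|x±y|/√2) = 1.70711 > 1.2 ⇒ ∉ W
candidate 8: n = (1, 1, -1, 0) → π⊥ ≈ (+0.29289, +1.70711); max(|x|,|y|,|x±y|/√2) = 1.70711 > 1.2 ⇒ ∉ W
candidate 9: n = (1, -2, 3, -1) → π⊥ ≈ (+1.70711, -5.12132); max(|x|,|y|,|x±y|/√2) = 5.12132 > 1.2 ⇒ ∉ W

1, 2, 3, 4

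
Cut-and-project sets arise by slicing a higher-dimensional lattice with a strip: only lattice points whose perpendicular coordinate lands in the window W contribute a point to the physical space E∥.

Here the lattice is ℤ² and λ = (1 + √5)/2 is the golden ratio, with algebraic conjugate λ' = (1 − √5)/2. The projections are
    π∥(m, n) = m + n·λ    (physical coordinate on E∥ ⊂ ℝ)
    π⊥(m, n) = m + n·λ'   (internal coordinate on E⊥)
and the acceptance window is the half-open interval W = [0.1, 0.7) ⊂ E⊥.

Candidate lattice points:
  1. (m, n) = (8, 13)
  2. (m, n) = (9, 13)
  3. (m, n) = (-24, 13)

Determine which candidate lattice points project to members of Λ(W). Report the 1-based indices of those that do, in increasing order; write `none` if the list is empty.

Numerically λ ≈ 1.61803 and λ' = −1/λ ≈ -0.61803.
[1] lift (8,13): star map gives -0.03444; window check 0.1 ≤ -0.03444 < 0.7 is false → out
[2] lift (9,13): star map gives 0.96556; window check 0.1 ≤ 0.96556 < 0.7 is false → out
[3] lift (-24,13): star map gives -32.03444; window check 0.1 ≤ -32.03444 < 0.7 is false → out

none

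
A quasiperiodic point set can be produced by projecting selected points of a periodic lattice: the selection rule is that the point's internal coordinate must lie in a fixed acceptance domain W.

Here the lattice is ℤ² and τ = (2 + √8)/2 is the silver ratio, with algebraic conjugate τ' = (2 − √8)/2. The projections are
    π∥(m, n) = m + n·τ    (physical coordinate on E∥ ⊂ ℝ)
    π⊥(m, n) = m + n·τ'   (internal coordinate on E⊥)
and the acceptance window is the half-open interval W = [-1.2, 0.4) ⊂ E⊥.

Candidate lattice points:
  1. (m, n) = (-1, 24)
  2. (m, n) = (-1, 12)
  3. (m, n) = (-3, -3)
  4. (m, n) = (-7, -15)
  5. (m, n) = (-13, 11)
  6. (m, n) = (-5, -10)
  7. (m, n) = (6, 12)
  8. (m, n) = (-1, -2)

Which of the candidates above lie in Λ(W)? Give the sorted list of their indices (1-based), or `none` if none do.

Numerically τ ≈ 2.41421 and τ' = −1/τ ≈ -0.41421.
#1 (-1,24): internal coord -1 + (24)·τ' = -10.94113; -10.94113 ∉ [-1.2, 0.4) → out
#2 (-1,12): internal coord -1 + (12)·τ' = -5.97056; -5.97056 ∉ [-1.2, 0.4) → out
#3 (-3,-3): internal coord -3 + (-3)·τ' = -1.75736; -1.75736 ∉ [-1.2, 0.4) → out
#4 (-7,-15): internal coord -7 + (-15)·τ' = -0.78680; -0.78680 ∈ [-1.2, 0.4) → IN Λ
#5 (-13,11): internal coord -13 + (11)·τ' = -17.55635; -17.55635 ∉ [-1.2, 0.4) → out
#6 (-5,-10): internal coord -5 + (-10)·τ' = -0.85786; -0.85786 ∈ [-1.2, 0.4) → IN Λ
#7 (6,12): internal coord 6 + (12)·τ' = +1.02944; +1.02944 ∉ [-1.2, 0.4) → out
#8 (-1,-2): internal coord -1 + (-2)·τ' = -0.17157; -0.17157 ∈ [-1.2, 0.4) → IN Λ

4, 6, 8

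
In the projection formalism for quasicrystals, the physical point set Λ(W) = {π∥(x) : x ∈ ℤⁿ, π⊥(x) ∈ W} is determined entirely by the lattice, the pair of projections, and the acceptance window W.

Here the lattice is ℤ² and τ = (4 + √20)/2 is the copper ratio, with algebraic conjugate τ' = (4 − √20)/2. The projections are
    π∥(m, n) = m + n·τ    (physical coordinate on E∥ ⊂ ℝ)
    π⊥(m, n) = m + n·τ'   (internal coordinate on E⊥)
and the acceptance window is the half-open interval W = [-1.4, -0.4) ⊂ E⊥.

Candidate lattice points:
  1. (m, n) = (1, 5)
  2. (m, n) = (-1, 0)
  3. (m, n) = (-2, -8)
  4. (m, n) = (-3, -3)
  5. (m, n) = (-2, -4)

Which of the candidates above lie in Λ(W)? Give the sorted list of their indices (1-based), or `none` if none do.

2, 5

Numerically τ ≈ 4.2361 and τ' = −1/τ ≈ -0.2361.
candidate 1: (m,n)=(1,5) → π∥ = 1+5·τ ≈ 22.1803, π⊥ = 1+5·τ' ≈ -0.1803 ∉ [-1.4, -0.4) ⇒ out
candidate 2: (m,n)=(-1,0) → π∥ = -1+0·τ ≈ -1.0000, π⊥ = -1+0·τ' ≈ -1.0000 ∈ [-1.4, -0.4) ⇒ IN Λ
candidate 3: (m,n)=(-2,-8) → π∥ = -2-8·τ ≈ -35.8885, π⊥ = -2-8·τ' ≈ -0.1115 ∉ [-1.4, -0.4) ⇒ out
candidate 4: (m,n)=(-3,-3) → π∥ = -3-3·τ ≈ -15.7082, π⊥ = -3-3·τ' ≈ -2.2918 ∉ [-1.4, -0.4) ⇒ out
candidate 5: (m,n)=(-2,-4) → π∥ = -2-4·τ ≈ -18.9443, π⊥ = -2-4·τ' ≈ -1.0557 ∈ [-1.4, -0.4) ⇒ IN Λ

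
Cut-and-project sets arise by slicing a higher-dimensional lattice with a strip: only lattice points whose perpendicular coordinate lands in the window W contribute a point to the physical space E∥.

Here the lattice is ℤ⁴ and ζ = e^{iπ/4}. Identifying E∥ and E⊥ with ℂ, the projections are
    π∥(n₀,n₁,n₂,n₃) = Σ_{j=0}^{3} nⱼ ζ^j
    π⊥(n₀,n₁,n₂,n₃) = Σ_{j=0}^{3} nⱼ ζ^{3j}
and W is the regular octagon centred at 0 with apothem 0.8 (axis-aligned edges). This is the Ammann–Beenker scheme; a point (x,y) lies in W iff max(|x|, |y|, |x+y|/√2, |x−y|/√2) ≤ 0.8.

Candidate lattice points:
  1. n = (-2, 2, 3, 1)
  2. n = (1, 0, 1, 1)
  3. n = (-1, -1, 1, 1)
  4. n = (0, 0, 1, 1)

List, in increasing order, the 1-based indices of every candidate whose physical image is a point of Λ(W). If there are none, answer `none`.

4

π⊥(n) = n₀ + n₁ζ³ + n₂ζ⁶ + n₃ζ⁹ where ζ = e^{iπ/4}.
#1 (-2, 2, 3, 1): internal (-2.7071, -0.8787); octagon support 2.7071 vs apothem 0.8 → ∉ W
#2 (1, 0, 1, 1): internal (1.7071, -0.2929); octagon support 1.7071 vs apothem 0.8 → ∉ W
#3 (-1, -1, 1, 1): internal (0.4142, -1.0000); octagon support 1.0000 vs apothem 0.8 → ∉ W
#4 (0, 0, 1, 1): internal (0.7071, -0.2929); octagon support 0.7071 vs apothem 0.8 → ∈ W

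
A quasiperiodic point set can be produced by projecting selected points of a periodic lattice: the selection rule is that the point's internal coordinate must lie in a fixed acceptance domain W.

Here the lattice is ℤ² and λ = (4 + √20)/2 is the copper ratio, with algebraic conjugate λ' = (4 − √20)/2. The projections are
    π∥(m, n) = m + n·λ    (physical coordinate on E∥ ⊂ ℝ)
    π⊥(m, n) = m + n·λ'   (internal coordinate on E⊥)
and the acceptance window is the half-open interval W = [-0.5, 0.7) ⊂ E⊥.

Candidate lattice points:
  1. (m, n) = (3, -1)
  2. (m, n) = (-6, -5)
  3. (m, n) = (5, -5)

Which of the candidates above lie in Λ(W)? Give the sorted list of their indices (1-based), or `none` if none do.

Compute λ' = (4−√20)/2 = -0.236068, so π⊥(m,n) = m -0.236068·n.
#1 (3,-1): internal coord 3 + (-1)·λ' = +3.236068; +3.236068 ∉ [-0.5, 0.7) → out
#2 (-6,-5): internal coord -6 + (-5)·λ' = -4.819660; -4.819660 ∉ [-0.5, 0.7) → out
#3 (5,-5): internal coord 5 + (-5)·λ' = +6.180340; +6.180340 ∉ [-0.5, 0.7) → out

none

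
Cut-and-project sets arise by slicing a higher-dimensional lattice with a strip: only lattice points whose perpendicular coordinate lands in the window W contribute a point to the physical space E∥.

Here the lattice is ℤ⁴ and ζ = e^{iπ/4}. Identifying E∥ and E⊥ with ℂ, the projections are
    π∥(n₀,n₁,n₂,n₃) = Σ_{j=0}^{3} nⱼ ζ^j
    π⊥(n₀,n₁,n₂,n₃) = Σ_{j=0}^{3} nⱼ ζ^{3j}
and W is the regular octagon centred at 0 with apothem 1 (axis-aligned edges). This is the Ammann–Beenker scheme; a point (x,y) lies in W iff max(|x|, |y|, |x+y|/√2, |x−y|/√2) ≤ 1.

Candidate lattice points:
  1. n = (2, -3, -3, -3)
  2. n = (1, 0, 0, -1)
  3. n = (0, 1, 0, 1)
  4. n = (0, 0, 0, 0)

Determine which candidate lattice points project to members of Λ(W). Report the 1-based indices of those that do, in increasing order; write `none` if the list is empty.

Internal map: ζ^{3j} for j=0..3 gives (1,0), (−√2/2,√2/2), (0,−1), (√2/2,√2/2).
candidate 1: n = (2, -3, -3, -3) → π⊥ ≈ (+2.00000, -1.24264); max(|x|,|y|,|x±y|/√2) = 2.29289 > 1 ⇒ ∉ W
candidate 2: n = (1, 0, 0, -1) → π⊥ ≈ (+0.29289, -0.70711); max(|x|,|y|,|x±y|/√2) = 0.70711 ≤ 1 ⇒ ∈ W
candidate 3: n = (0, 1, 0, 1) → π⊥ ≈ (+0.00000, +1.41421); max(|x|,|y|,|x±y|/√2) = 1.41421 > 1 ⇒ ∉ W
candidate 4: n = (0, 0, 0, 0) → π⊥ ≈ (+0.00000, +0.00000); max(|x|,|y|,|x±y|/√2) = 0.00000 ≤ 1 ⇒ ∈ W

2, 4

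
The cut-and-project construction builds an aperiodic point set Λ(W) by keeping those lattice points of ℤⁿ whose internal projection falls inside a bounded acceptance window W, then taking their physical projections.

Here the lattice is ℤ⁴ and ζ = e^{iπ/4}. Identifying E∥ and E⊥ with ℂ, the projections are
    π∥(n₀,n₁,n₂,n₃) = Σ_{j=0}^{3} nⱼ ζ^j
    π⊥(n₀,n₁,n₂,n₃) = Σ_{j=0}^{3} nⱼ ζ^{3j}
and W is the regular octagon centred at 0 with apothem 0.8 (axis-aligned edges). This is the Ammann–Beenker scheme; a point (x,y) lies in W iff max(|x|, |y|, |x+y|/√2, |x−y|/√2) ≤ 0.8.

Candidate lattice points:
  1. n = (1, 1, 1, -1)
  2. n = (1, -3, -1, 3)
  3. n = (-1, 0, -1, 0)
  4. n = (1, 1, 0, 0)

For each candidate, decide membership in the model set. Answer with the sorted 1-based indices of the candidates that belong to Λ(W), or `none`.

4

π⊥(n) = n₀ + n₁ζ³ + n₂ζ⁶ + n₃ζ⁹ where ζ = e^{iπ/4}.
#1 (1, 1, 1, -1): internal (-0.4142, -1.0000); octagon support 1.0000 vs apothem 0.8 → ∉ W
#2 (1, -3, -1, 3): internal (5.2426, 1.0000); octagon support 5.2426 vs apothem 0.8 → ∉ W
#3 (-1, 0, -1, 0): internal (-1.0000, 1.0000); octagon support 1.4142 vs apothem 0.8 → ∉ W
#4 (1, 1, 0, 0): internal (0.2929, 0.7071); octagon support 0.7071 vs apothem 0.8 → ∈ W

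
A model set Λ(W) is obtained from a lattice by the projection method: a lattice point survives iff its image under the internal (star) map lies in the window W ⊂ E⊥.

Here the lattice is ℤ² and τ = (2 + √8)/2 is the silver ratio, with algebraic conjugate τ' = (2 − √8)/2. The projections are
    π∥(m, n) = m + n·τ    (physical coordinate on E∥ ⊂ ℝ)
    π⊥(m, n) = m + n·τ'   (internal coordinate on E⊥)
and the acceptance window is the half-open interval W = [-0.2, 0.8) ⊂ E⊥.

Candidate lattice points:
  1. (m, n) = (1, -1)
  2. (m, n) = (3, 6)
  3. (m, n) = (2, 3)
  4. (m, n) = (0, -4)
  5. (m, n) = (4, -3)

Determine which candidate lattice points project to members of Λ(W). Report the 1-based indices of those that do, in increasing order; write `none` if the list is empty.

2, 3

τ' = (2−√8)/2 ≈ -0.414214.
[1] lift (1,-1): star map gives 1.414214; window check -0.2 ≤ 1.414214 < 0.8 is false → out
[2] lift (3,6): star map gives 0.514719; window check -0.2 ≤ 0.514719 < 0.8 is true → IN Λ
[3] lift (2,3): star map gives 0.757359; window check -0.2 ≤ 0.757359 < 0.8 is true → IN Λ
[4] lift (0,-4): star map gives 1.656854; window check -0.2 ≤ 1.656854 < 0.8 is false → out
[5] lift (4,-3): star map gives 5.242641; window check -0.2 ≤ 5.242641 < 0.8 is false → out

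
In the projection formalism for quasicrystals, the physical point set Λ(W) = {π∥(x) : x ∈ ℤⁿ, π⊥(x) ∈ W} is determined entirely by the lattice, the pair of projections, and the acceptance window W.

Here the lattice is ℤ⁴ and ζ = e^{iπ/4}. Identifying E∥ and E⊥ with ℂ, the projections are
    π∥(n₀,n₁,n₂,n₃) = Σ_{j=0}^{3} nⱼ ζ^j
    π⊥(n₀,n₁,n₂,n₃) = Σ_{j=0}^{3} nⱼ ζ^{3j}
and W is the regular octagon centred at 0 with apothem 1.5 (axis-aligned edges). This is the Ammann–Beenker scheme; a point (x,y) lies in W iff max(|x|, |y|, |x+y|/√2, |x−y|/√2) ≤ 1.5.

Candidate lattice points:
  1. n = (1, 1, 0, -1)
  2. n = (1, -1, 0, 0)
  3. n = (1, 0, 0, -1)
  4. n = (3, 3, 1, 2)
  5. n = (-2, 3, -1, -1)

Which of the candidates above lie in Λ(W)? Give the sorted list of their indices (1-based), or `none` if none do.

π⊥(n) = n₀ + n₁ζ³ + n₂ζ⁶ + n₃ζ⁹ where ζ = e^{iπ/4}.
#1 (1, 1, 0, -1): internal (-0.414214, 0.000000); octagon support 0.414214 vs apothem 1.5 → ∈ W
#2 (1, -1, 0, 0): internal (1.707107, -0.707107); octagon support 1.707107 vs apothem 1.5 → ∉ W
#3 (1, 0, 0, -1): internal (0.292893, -0.707107); octagon support 0.707107 vs apothem 1.5 → ∈ W
#4 (3, 3, 1, 2): internal (2.292893, 2.535534); octagon support 3.414214 vs apothem 1.5 → ∉ W
#5 (-2, 3, -1, -1): internal (-4.828427, 2.414214); octagon support 5.121320 vs apothem 1.5 → ∉ W

1, 3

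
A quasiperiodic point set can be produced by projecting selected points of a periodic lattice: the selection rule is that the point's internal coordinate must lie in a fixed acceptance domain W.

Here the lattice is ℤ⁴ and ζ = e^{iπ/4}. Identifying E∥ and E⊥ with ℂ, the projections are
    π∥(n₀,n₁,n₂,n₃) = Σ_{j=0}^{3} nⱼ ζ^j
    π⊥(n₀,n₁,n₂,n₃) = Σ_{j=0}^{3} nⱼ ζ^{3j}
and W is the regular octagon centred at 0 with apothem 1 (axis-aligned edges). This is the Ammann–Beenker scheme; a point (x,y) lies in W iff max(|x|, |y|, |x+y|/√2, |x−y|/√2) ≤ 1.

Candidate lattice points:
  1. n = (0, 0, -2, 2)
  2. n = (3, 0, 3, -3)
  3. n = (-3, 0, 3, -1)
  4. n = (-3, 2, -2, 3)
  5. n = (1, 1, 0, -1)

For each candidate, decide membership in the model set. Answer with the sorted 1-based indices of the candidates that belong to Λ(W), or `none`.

5

Internal map: ζ^{3j} for j=0..3 gives (1,0), (−√2/2,√2/2), (0,−1), (√2/2,√2/2).
#1 (0, 0, -2, 2): internal (1.414214, 3.414214); octagon support 3.414214 vs apothem 1 → ∉ W
#2 (3, 0, 3, -3): internal (0.878680, -5.121320); octagon support 5.121320 vs apothem 1 → ∉ W
#3 (-3, 0, 3, -1): internal (-3.707107, -3.707107); octagon support 5.242641 vs apothem 1 → ∉ W
#4 (-3, 2, -2, 3): internal (-2.292893, 5.535534); octagon support 5.535534 vs apothem 1 → ∉ W
#5 (1, 1, 0, -1): internal (-0.414214, 0.000000); octagon support 0.414214 vs apothem 1 → ∈ W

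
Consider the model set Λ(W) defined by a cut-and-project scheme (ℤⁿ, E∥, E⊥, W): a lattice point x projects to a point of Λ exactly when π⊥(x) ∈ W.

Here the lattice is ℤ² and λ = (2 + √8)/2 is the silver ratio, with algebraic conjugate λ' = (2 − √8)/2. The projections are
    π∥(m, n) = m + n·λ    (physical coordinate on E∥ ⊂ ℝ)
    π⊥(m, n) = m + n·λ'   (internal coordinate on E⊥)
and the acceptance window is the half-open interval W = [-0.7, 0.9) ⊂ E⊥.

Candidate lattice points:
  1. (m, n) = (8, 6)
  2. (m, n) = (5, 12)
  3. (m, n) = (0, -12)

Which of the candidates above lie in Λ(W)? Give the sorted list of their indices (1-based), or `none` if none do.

2

Numerically λ ≈ 2.4142 and λ' = −1/λ ≈ -0.4142.
candidate 1: (m,n)=(8,6) → π∥ = 8+6·λ ≈ 22.4853, π⊥ = 8+6·λ' ≈ 5.5147 ∉ [-0.7, 0.9) ⇒ out
candidate 2: (m,n)=(5,12) → π∥ = 5+12·λ ≈ 33.9706, π⊥ = 5+12·λ' ≈ 0.0294 ∈ [-0.7, 0.9) ⇒ IN Λ
candidate 3: (m,n)=(0,-12) → π∥ = 0-12·λ ≈ -28.9706, π⊥ = 0-12·λ' ≈ 4.9706 ∉ [-0.7, 0.9) ⇒ out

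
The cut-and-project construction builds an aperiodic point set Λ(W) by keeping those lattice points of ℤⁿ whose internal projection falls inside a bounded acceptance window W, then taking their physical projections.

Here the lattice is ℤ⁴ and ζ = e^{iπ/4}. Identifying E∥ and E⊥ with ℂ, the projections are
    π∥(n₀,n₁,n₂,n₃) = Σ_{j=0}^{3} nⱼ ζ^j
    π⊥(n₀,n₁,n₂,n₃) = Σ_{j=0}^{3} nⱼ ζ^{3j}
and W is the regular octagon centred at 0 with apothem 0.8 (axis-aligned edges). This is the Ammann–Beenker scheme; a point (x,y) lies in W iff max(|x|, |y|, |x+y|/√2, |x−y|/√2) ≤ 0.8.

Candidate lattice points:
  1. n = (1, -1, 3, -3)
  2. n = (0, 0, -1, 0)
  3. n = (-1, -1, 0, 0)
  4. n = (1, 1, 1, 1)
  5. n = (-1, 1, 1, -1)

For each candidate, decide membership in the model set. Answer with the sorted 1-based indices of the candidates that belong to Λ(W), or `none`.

Internal map: ζ^{3j} for j=0..3 gives (1,0), (−√2/2,√2/2), (0,−1), (√2/2,√2/2).
candidate 1: n = (1, -1, 3, -3) → π⊥ ≈ (-0.41421, -5.82843); max(|x|,|y|,|x±y|/√2) = 5.82843 > 0.8 ⇒ ∉ W
candidate 2: n = (0, 0, -1, 0) → π⊥ ≈ (+0.00000, +1.00000); max(|x|,|y|,|x±y|/√2) = 1.00000 > 0.8 ⇒ ∉ W
candidate 3: n = (-1, -1, 0, 0) → π⊥ ≈ (-0.29289, -0.70711); max(|x|,|y|,|x±y|/√2) = 0.70711 ≤ 0.8 ⇒ ∈ W
candidate 4: n = (1, 1, 1, 1) → π⊥ ≈ (+1.00000, +0.41421); max(|x|,|y|,|x±y|/√2) = 1.00000 > 0.8 ⇒ ∉ W
candidate 5: n = (-1, 1, 1, -1) → π⊥ ≈ (-2.41421, -1.00000); max(|x|,|y|,|x±y|/√2) = 2.41421 > 0.8 ⇒ ∉ W

3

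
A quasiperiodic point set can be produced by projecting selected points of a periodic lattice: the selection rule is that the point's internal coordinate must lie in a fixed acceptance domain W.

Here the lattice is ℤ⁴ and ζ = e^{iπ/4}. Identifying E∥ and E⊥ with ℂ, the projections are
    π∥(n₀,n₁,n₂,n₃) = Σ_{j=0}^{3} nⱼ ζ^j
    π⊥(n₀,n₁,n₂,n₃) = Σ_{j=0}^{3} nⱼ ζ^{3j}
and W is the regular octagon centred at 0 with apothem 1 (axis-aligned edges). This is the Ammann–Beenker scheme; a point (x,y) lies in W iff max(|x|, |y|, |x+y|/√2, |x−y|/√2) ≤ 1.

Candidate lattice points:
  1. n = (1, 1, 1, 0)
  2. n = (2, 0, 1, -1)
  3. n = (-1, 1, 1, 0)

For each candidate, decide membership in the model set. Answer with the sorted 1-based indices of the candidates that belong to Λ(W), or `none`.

1

π⊥(n) = n₀ + n₁ζ³ + n₂ζ⁶ + n₃ζ⁹ where ζ = e^{iπ/4}.
candidate 1: n = (1, 1, 1, 0) → π⊥ ≈ (+0.29289, -0.29289); max(|x|,|y|,|x±y|/√2) = 0.41421 ≤ 1 ⇒ ∈ W
candidate 2: n = (2, 0, 1, -1) → π⊥ ≈ (+1.29289, -1.70711); max(|x|,|y|,|x±y|/√2) = 2.12132 > 1 ⇒ ∉ W
candidate 3: n = (-1, 1, 1, 0) → π⊥ ≈ (-1.70711, -0.29289); max(|x|,|y|,|x±y|/√2) = 1.70711 > 1 ⇒ ∉ W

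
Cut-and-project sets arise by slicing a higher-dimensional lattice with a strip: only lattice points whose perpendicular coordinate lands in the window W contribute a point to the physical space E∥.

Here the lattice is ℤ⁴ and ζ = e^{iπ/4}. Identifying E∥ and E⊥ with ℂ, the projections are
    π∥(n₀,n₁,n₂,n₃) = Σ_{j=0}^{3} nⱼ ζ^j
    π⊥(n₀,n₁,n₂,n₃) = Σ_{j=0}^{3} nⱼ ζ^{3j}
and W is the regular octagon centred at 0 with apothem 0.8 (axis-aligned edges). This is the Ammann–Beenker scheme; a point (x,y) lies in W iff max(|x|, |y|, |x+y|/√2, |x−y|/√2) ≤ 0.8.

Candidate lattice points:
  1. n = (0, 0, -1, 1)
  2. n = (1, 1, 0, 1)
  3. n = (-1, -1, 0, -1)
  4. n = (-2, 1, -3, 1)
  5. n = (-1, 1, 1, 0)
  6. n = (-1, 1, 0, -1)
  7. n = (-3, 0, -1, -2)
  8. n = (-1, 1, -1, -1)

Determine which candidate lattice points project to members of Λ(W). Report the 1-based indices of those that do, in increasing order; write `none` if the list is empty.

none

With ζ = e^{iπ/4} the internal vectors are ζ^0,ζ^3,ζ^6,ζ^9.
#1 (0, 0, -1, 1): internal (0.707107, 1.707107); octagon support 1.707107 vs apothem 0.8 → ∉ W
#2 (1, 1, 0, 1): internal (1.000000, 1.414214); octagon support 1.707107 vs apothem 0.8 → ∉ W
#3 (-1, -1, 0, -1): internal (-1.000000, -1.414214); octagon support 1.707107 vs apothem 0.8 → ∉ W
#4 (-2, 1, -3, 1): internal (-2.000000, 4.414214); octagon support 4.535534 vs apothem 0.8 → ∉ W
#5 (-1, 1, 1, 0): internal (-1.707107, -0.292893); octagon support 1.707107 vs apothem 0.8 → ∉ W
#6 (-1, 1, 0, -1): internal (-2.414214, 0.000000); octagon support 2.414214 vs apothem 0.8 → ∉ W
#7 (-3, 0, -1, -2): internal (-4.414214, -0.414214); octagon support 4.414214 vs apothem 0.8 → ∉ W
#8 (-1, 1, -1, -1): internal (-2.414214, 1.000000); octagon support 2.414214 vs apothem 0.8 → ∉ W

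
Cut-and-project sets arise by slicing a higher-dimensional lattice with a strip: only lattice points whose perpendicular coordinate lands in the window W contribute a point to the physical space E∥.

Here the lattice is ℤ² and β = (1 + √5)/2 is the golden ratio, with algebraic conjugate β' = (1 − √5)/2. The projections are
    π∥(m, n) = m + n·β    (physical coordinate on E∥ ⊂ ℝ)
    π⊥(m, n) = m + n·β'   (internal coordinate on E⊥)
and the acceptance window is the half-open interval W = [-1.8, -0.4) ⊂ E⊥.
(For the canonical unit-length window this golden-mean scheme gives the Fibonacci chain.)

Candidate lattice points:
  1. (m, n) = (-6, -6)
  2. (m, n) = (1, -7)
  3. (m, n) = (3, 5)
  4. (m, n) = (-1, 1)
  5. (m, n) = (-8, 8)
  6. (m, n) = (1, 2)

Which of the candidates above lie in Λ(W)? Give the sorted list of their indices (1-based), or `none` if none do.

Numerically β ≈ 1.61803 and β' = −1/β ≈ -0.61803.
[1] lift (-6,-6): star map gives -2.29180; window check -1.8 ≤ -2.29180 < -0.4 is false → out
[2] lift (1,-7): star map gives 5.32624; window check -1.8 ≤ 5.32624 < -0.4 is false → out
[3] lift (3,5): star map gives -0.09017; window check -1.8 ≤ -0.09017 < -0.4 is false → out
[4] lift (-1,1): star map gives -1.61803; window check -1.8 ≤ -1.61803 < -0.4 is true → IN Λ
[5] lift (-8,8): star map gives -12.94427; window check -1.8 ≤ -12.94427 < -0.4 is false → out
[6] lift (1,2): star map gives -0.23607; window check -1.8 ≤ -0.23607 < -0.4 is false → out

4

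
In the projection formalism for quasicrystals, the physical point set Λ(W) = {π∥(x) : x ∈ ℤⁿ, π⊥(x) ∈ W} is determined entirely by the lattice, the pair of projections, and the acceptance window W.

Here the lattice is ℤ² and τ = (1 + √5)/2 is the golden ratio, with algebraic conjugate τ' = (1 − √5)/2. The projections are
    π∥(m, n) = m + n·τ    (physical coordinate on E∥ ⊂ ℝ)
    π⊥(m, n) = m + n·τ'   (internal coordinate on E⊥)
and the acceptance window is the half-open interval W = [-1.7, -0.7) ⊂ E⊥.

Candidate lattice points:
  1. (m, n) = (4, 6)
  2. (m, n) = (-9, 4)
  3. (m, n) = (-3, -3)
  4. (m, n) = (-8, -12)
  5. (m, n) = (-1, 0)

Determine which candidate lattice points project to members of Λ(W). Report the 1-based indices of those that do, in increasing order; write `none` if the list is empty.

3, 5

Compute τ' = (1−√5)/2 = -0.618034, so π⊥(m,n) = m -0.618034·n.
[1] lift (4,6): star map gives 0.291796; window check -1.7 ≤ 0.291796 < -0.7 is false → out
[2] lift (-9,4): star map gives -11.472136; window check -1.7 ≤ -11.472136 < -0.7 is false → out
[3] lift (-3,-3): star map gives -1.145898; window check -1.7 ≤ -1.145898 < -0.7 is true → IN Λ
[4] lift (-8,-12): star map gives -0.583592; window check -1.7 ≤ -0.583592 < -0.7 is false → out
[5] lift (-1,0): star map gives -1.000000; window check -1.7 ≤ -1.000000 < -0.7 is true → IN Λ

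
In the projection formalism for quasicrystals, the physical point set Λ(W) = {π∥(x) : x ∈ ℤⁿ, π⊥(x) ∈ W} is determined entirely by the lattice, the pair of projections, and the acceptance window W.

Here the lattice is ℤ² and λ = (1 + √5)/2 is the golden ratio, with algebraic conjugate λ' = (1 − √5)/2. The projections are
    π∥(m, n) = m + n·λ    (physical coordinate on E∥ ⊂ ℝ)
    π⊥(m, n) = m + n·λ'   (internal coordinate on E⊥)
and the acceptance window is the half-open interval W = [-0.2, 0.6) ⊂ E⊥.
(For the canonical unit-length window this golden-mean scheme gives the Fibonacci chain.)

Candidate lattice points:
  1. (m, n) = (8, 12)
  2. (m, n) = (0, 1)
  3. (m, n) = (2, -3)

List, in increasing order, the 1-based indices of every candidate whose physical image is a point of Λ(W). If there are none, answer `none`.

1

Compute λ' = (1−√5)/2 = -0.618034, so π⊥(m,n) = m -0.618034·n.
[1] lift (8,12): star map gives 0.583592; window check -0.2 ≤ 0.583592 < 0.6 is true → IN Λ
[2] lift (0,1): star map gives -0.618034; window check -0.2 ≤ -0.618034 < 0.6 is false → out
[3] lift (2,-3): star map gives 3.854102; window check -0.2 ≤ 3.854102 < 0.6 is false → out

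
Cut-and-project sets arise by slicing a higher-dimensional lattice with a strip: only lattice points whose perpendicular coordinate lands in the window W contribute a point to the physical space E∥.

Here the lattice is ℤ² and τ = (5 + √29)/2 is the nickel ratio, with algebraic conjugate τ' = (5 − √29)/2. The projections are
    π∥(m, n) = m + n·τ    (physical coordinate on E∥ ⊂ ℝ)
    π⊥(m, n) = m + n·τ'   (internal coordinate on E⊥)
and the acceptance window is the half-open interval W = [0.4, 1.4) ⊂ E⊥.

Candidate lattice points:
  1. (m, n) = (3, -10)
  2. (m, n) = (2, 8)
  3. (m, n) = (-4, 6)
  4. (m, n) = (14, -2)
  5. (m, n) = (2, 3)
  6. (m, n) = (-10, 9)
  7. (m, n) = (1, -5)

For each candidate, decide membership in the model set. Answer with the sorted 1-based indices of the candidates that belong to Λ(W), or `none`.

Compute τ' = (5−√29)/2 = -0.19258, so π⊥(m,n) = m -0.19258·n.
candidate 1: (m,n)=(3,-10) → π∥ = 3-10·τ ≈ -48.92582, π⊥ = 3-10·τ' ≈ 4.92582 ∉ [0.4, 1.4) ⇒ out
candidate 2: (m,n)=(2,8) → π∥ = 2+8·τ ≈ 43.54066, π⊥ = 2+8·τ' ≈ 0.45934 ∈ [0.4, 1.4) ⇒ IN Λ
candidate 3: (m,n)=(-4,6) → π∥ = -4+6·τ ≈ 27.15549, π⊥ = -4+6·τ' ≈ -5.15549 ∉ [0.4, 1.4) ⇒ out
candidate 4: (m,n)=(14,-2) → π∥ = 14-2·τ ≈ 3.61484, π⊥ = 14-2·τ' ≈ 14.38516 ∉ [0.4, 1.4) ⇒ out
candidate 5: (m,n)=(2,3) → π∥ = 2+3·τ ≈ 17.57775, π⊥ = 2+3·τ' ≈ 1.42225 ∉ [0.4, 1.4) ⇒ out
candidate 6: (m,n)=(-10,9) → π∥ = -10+9·τ ≈ 36.73324, π⊥ = -10+9·τ' ≈ -11.73324 ∉ [0.4, 1.4) ⇒ out
candidate 7: (m,n)=(1,-5) → π∥ = 1-5·τ ≈ -24.96291, π⊥ = 1-5·τ' ≈ 1.96291 ∉ [0.4, 1.4) ⇒ out

2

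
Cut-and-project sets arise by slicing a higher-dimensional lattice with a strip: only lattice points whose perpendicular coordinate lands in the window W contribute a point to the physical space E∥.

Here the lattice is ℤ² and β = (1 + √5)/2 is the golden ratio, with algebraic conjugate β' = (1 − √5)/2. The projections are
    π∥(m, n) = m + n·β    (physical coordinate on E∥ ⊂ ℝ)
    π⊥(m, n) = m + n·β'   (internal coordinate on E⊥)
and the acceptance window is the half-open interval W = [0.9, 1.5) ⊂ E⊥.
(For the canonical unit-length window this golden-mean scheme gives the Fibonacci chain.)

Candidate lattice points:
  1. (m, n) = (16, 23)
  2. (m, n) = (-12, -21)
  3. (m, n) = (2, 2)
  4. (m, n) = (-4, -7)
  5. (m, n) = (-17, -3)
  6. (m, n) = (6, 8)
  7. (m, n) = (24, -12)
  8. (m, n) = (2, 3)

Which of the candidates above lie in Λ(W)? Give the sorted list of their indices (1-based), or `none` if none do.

Compute β' = (1−√5)/2 = -0.61803, so π⊥(m,n) = m -0.61803·n.
#1 (16,23): internal coord 16 + (23)·β' = +1.78522; +1.78522 ∉ [0.9, 1.5) → out
#2 (-12,-21): internal coord -12 + (-21)·β' = +0.97871; +0.97871 ∈ [0.9, 1.5) → IN Λ
#3 (2,2): internal coord 2 + (2)·β' = +0.76393; +0.76393 ∉ [0.9, 1.5) → out
#4 (-4,-7): internal coord -4 + (-7)·β' = +0.32624; +0.32624 ∉ [0.9, 1.5) → out
#5 (-17,-3): internal coord -17 + (-3)·β' = -15.14590; -15.14590 ∉ [0.9, 1.5) → out
#6 (6,8): internal coord 6 + (8)·β' = +1.05573; +1.05573 ∈ [0.9, 1.5) → IN Λ
#7 (24,-12): internal coord 24 + (-12)·β' = +31.41641; +31.41641 ∉ [0.9, 1.5) → out
#8 (2,3): internal coord 2 + (3)·β' = +0.14590; +0.14590 ∉ [0.9, 1.5) → out

2, 6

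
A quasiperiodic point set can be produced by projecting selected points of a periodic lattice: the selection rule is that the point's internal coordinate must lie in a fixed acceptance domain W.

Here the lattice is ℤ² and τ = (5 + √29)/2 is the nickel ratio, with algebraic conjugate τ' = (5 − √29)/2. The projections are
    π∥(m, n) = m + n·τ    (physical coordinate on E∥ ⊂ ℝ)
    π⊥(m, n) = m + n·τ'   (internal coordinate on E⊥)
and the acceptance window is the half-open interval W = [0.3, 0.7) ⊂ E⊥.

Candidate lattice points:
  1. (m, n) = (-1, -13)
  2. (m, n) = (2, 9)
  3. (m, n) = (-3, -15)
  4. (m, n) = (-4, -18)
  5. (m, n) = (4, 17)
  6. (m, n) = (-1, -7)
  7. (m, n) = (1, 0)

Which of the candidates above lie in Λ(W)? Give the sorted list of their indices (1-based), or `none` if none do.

6

τ' = (5−√29)/2 ≈ -0.192582.
candidate 1: (m,n)=(-1,-13) → π∥ = -1-13·τ ≈ -68.503571, π⊥ = -1-13·τ' ≈ 1.503571 ∉ [0.3, 0.7) ⇒ out
candidate 2: (m,n)=(2,9) → π∥ = 2+9·τ ≈ 48.733242, π⊥ = 2+9·τ' ≈ 0.266758 ∉ [0.3, 0.7) ⇒ out
candidate 3: (m,n)=(-3,-15) → π∥ = -3-15·τ ≈ -80.888736, π⊥ = -3-15·τ' ≈ -0.111264 ∉ [0.3, 0.7) ⇒ out
candidate 4: (m,n)=(-4,-18) → π∥ = -4-18·τ ≈ -97.466483, π⊥ = -4-18·τ' ≈ -0.533517 ∉ [0.3, 0.7) ⇒ out
candidate 5: (m,n)=(4,17) → π∥ = 4+17·τ ≈ 92.273901, π⊥ = 4+17·τ' ≈ 0.726099 ∉ [0.3, 0.7) ⇒ out
candidate 6: (m,n)=(-1,-7) → π∥ = -1-7·τ ≈ -37.348077, π⊥ = -1-7·τ' ≈ 0.348077 ∈ [0.3, 0.7) ⇒ IN Λ
candidate 7: (m,n)=(1,0) → π∥ = 1+0·τ ≈ 1.000000, π⊥ = 1+0·τ' ≈ 1.000000 ∉ [0.3, 0.7) ⇒ out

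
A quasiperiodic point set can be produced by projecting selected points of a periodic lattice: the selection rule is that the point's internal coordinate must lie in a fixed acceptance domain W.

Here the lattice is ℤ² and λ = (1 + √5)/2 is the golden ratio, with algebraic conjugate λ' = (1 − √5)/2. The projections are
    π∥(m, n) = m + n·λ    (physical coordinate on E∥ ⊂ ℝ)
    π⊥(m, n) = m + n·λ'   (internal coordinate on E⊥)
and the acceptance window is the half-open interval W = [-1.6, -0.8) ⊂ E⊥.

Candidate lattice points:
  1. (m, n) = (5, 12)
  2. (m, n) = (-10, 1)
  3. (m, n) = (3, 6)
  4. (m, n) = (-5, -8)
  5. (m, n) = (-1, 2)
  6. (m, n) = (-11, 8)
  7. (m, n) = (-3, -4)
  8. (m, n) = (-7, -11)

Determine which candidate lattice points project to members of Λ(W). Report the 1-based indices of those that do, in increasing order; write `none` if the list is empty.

λ' = (1−√5)/2 ≈ -0.618034.
candidate 1: (m,n)=(5,12) → π∥ = 5+12·λ ≈ 24.416408, π⊥ = 5+12·λ' ≈ -2.416408 ∉ [-1.6, -0.8) ⇒ out
candidate 2: (m,n)=(-10,1) → π∥ = -10+1·λ ≈ -8.381966, π⊥ = -10+1·λ' ≈ -10.618034 ∉ [-1.6, -0.8) ⇒ out
candidate 3: (m,n)=(3,6) → π∥ = 3+6·λ ≈ 12.708204, π⊥ = 3+6·λ' ≈ -0.708204 ∉ [-1.6, -0.8) ⇒ out
candidate 4: (m,n)=(-5,-8) → π∥ = -5-8·λ ≈ -17.944272, π⊥ = -5-8·λ' ≈ -0.055728 ∉ [-1.6, -0.8) ⇒ out
candidate 5: (m,n)=(-1,2) → π∥ = -1+2·λ ≈ 2.236068, π⊥ = -1+2·λ' ≈ -2.236068 ∉ [-1.6, -0.8) ⇒ out
candidate 6: (m,n)=(-11,8) → π∥ = -11+8·λ ≈ 1.944272, π⊥ = -11+8·λ' ≈ -15.944272 ∉ [-1.6, -0.8) ⇒ out
candidate 7: (m,n)=(-3,-4) → π∥ = -3-4·λ ≈ -9.472136, π⊥ = -3-4·λ' ≈ -0.527864 ∉ [-1.6, -0.8) ⇒ out
candidate 8: (m,n)=(-7,-11) → π∥ = -7-11·λ ≈ -24.798374, π⊥ = -7-11·λ' ≈ -0.201626 ∉ [-1.6, -0.8) ⇒ out

none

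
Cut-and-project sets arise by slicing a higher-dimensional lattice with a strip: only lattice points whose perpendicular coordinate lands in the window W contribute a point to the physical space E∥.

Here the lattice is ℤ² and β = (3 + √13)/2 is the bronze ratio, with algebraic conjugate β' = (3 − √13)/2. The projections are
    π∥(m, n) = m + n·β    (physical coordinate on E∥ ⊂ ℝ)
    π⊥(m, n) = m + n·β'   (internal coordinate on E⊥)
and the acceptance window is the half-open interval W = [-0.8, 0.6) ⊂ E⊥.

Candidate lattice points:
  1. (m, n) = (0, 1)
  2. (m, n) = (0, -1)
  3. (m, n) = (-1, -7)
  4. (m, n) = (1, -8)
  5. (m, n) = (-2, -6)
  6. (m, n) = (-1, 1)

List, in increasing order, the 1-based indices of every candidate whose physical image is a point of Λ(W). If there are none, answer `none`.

1, 2, 5

β' = (3−√13)/2 ≈ -0.30278.
#1 (0,1): internal coord 0 + (1)·β' = -0.30278; -0.30278 ∈ [-0.8, 0.6) → IN Λ
#2 (0,-1): internal coord 0 + (-1)·β' = +0.30278; +0.30278 ∈ [-0.8, 0.6) → IN Λ
#3 (-1,-7): internal coord -1 + (-7)·β' = +1.11943; +1.11943 ∉ [-0.8, 0.6) → out
#4 (1,-8): internal coord 1 + (-8)·β' = +3.42221; +3.42221 ∉ [-0.8, 0.6) → out
#5 (-2,-6): internal coord -2 + (-6)·β' = -0.18335; -0.18335 ∈ [-0.8, 0.6) → IN Λ
#6 (-1,1): internal coord -1 + (1)·β' = -1.30278; -1.30278 ∉ [-0.8, 0.6) → out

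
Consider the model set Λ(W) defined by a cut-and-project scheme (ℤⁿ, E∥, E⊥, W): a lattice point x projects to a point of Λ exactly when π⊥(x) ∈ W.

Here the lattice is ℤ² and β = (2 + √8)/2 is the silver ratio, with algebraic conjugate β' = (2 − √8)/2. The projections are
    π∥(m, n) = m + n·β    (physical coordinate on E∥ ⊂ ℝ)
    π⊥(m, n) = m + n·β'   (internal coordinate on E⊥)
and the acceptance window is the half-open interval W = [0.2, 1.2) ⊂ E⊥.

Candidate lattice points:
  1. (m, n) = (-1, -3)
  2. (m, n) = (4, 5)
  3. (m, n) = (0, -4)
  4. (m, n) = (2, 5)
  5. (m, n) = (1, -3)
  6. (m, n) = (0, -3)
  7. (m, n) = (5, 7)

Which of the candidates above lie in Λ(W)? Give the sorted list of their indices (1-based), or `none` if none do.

Compute β' = (2−√8)/2 = -0.414214, so π⊥(m,n) = m -0.414214·n.
candidate 1: (m,n)=(-1,-3) → π∥ = -1-3·β ≈ -8.242641, π⊥ = -1-3·β' ≈ 0.242641 ∈ [0.2, 1.2) ⇒ IN Λ
candidate 2: (m,n)=(4,5) → π∥ = 4+5·β ≈ 16.071068, π⊥ = 4+5·β' ≈ 1.928932 ∉ [0.2, 1.2) ⇒ out
candidate 3: (m,n)=(0,-4) → π∥ = 0-4·β ≈ -9.656854, π⊥ = 0-4·β' ≈ 1.656854 ∉ [0.2, 1.2) ⇒ out
candidate 4: (m,n)=(2,5) → π∥ = 2+5·β ≈ 14.071068, π⊥ = 2+5·β' ≈ -0.071068 ∉ [0.2, 1.2) ⇒ out
candidate 5: (m,n)=(1,-3) → π∥ = 1-3·β ≈ -6.242641, π⊥ = 1-3·β' ≈ 2.242641 ∉ [0.2, 1.2) ⇒ out
candidate 6: (m,n)=(0,-3) → π∥ = 0-3·β ≈ -7.242641, π⊥ = 0-3·β' ≈ 1.242641 ∉ [0.2, 1.2) ⇒ out
candidate 7: (m,n)=(5,7) → π∥ = 5+7·β ≈ 21.899495, π⊥ = 5+7·β' ≈ 2.100505 ∉ [0.2, 1.2) ⇒ out

1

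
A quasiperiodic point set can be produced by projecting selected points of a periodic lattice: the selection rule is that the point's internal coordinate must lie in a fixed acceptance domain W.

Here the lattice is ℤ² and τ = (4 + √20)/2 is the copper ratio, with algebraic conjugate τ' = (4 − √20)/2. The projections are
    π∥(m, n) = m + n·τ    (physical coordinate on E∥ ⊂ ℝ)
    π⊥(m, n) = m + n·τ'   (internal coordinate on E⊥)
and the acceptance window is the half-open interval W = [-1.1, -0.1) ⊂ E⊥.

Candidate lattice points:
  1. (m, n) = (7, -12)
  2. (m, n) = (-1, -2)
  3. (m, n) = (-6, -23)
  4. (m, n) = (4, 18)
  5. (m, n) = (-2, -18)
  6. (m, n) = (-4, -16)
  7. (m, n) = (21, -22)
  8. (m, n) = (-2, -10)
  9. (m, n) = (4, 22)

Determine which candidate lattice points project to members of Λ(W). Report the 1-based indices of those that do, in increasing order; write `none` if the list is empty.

2, 3, 4, 6

Compute τ' = (4−√20)/2 = -0.236068, so π⊥(m,n) = m -0.236068·n.
#1 (7,-12): internal coord 7 + (-12)·τ' = +9.832816; +9.832816 ∉ [-1.1, -0.1) → out
#2 (-1,-2): internal coord -1 + (-2)·τ' = -0.527864; -0.527864 ∈ [-1.1, -0.1) → IN Λ
#3 (-6,-23): internal coord -6 + (-23)·τ' = -0.570437; -0.570437 ∈ [-1.1, -0.1) → IN Λ
#4 (4,18): internal coord 4 + (18)·τ' = -0.249224; -0.249224 ∈ [-1.1, -0.1) → IN Λ
#5 (-2,-18): internal coord -2 + (-18)·τ' = +2.249224; +2.249224 ∉ [-1.1, -0.1) → out
#6 (-4,-16): internal coord -4 + (-16)·τ' = -0.222912; -0.222912 ∈ [-1.1, -0.1) → IN Λ
#7 (21,-22): internal coord 21 + (-22)·τ' = +26.193496; +26.193496 ∉ [-1.1, -0.1) → out
#8 (-2,-10): internal coord -2 + (-10)·τ' = +0.360680; +0.360680 ∉ [-1.1, -0.1) → out
#9 (4,22): internal coord 4 + (22)·τ' = -1.193496; -1.193496 ∉ [-1.1, -0.1) → out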